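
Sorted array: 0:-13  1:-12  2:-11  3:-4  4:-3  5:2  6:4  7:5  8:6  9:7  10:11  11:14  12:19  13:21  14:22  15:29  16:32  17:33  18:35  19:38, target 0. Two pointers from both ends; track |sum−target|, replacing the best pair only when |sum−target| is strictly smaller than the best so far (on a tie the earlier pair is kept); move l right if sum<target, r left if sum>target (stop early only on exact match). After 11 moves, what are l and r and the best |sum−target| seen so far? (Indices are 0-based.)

l=2, r=10, best |Δ|=1

l=0 r=19: -13+38=25 d=25 *, r--
l=0 r=18: -13+35=22 d=22 *, r--
l=0 r=17: -13+33=20 d=20 *, r--
l=0 r=16: -13+32=19 d=19 *, r--
l=0 r=15: -13+29=16 d=16 *, r--
l=0 r=14: -13+22=9 d=9 *, r--
l=0 r=13: -13+21=8 d=8 *, r--
l=0 r=12: -13+19=6 d=6 *, r--
l=0 r=11: -13+14=1 d=1 *, r--
l=0 r=10: -13+11=-2 d=2, l++
l=1 r=10: -12+11=-1 d=1, l++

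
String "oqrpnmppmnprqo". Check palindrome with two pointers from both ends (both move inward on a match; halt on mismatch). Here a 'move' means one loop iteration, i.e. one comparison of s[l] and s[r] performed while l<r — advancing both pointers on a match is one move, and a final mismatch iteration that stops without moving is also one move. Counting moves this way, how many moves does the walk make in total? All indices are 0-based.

[0,13] 'o'=='o' → l++,r--
[1,12] 'q'=='q' → l++,r--
[2,11] 'r'=='r' → l++,r--
[3,10] 'p'=='p' → l++,r--
[4,9] 'n'=='n' → l++,r--
[5,8] 'm'=='m' → l++,r--
[6,7] 'p'=='p' → l++,r--

7 moves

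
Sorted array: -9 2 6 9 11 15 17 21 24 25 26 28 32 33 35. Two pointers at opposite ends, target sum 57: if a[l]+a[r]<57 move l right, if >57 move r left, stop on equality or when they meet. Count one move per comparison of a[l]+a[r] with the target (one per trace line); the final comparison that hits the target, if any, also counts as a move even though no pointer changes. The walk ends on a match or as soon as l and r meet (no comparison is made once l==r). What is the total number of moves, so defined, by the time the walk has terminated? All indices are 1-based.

l=1 r=15: -9+35=26 <57, l++
l=2 r=15: 2+35=37 <57, l++
l=3 r=15: 6+35=41 <57, l++
l=4 r=15: 9+35=44 <57, l++
l=5 r=15: 11+35=46 <57, l++
l=6 r=15: 15+35=50 <57, l++
l=7 r=15: 17+35=52 <57, l++
l=8 r=15: 21+35=56 <57, l++
l=9 r=15: 24+35=59 >57, r--
l=9 r=14: 24+33=57, found

10 moves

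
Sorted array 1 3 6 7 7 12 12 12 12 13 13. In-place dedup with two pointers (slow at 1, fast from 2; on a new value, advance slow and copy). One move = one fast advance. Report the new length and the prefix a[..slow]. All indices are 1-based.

length 6; prefix = [1, 3, 6, 7, 12, 13]

slow=1 fast=2: a[fast]=3≠a[slow]=1 write a[2]=3, slow++,fast++
slow=2 fast=3: a[fast]=6≠a[slow]=3 write a[3]=6, slow++,fast++
slow=3 fast=4: a[fast]=7≠a[slow]=6 write a[4]=7, slow++,fast++
slow=4 fast=5: a[fast]=7=a[slow] dup, fast++
slow=4 fast=6: a[fast]=12≠a[slow]=7 write a[5]=12, slow++,fast++
slow=5 fast=7: a[fast]=12=a[slow] dup, fast++
slow=5 fast=8: a[fast]=12=a[slow] dup, fast++
slow=5 fast=9: a[fast]=12=a[slow] dup, fast++
slow=5 fast=10: a[fast]=13≠a[slow]=12 write a[6]=13, slow++,fast++
slow=6 fast=11: a[fast]=13=a[slow] dup, fast++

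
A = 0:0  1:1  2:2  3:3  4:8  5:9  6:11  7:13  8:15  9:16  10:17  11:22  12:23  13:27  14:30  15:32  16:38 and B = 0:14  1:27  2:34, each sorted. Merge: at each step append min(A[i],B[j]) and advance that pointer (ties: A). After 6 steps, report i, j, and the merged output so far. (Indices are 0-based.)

i=6, j=0, merged so far=[0, 1, 2, 3, 8, 9]

[i=0,j=0] A[i]=0<=B[j]=14 take 0 → i++
[i=1,j=0] A[i]=1<=B[j]=14 take 1 → i++
[i=2,j=0] A[i]=2<=B[j]=14 take 2 → i++
[i=3,j=0] A[i]=3<=B[j]=14 take 3 → i++
[i=4,j=0] A[i]=8<=B[j]=14 take 8 → i++
[i=5,j=0] A[i]=9<=B[j]=14 take 9 → i++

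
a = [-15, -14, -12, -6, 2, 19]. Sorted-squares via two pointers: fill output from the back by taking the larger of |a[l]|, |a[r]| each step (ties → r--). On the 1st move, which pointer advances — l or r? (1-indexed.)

[1,6] |-15|<=|19| out[6]=361 → r--

r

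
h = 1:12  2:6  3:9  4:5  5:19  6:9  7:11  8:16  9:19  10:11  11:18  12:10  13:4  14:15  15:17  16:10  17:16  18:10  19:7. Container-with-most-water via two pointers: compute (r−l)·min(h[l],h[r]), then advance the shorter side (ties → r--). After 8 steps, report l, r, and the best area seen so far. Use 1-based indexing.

l=1 r=19: min(12,7)*18=126 best=126 *, r--
l=1 r=18: min(12,10)*17=170 best=170 *, r--
l=1 r=17: min(12,16)*16=192 best=192 *, l++
l=2 r=17: min(6,16)*15=90 best=192, l++
l=3 r=17: min(9,16)*14=126 best=192, l++
l=4 r=17: min(5,16)*13=65 best=192, l++
l=5 r=17: min(19,16)*12=192 best=192, r--
l=5 r=16: min(19,10)*11=110 best=192, r--

l=5, r=15, best area=192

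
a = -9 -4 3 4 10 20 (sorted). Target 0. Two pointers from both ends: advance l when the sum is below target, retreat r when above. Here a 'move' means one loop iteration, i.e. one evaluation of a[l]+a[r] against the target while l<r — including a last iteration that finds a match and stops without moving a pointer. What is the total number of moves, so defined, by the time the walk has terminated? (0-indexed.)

l=0 r=5: -9+20=11 >0, r--
l=0 r=4: -9+10=1 >0, r--
l=0 r=3: -9+4=-5 <0, l++
l=1 r=3: -4+4=0, found

4 moves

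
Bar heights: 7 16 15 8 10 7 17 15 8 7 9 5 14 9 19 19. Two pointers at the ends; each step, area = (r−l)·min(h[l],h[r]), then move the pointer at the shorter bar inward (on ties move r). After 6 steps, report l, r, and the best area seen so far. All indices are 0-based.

l=6, r=15, best area=224

[0,15] min(7,19)*15=105 best=105 * → l++
[1,15] min(16,19)*14=224 best=224 * → l++
[2,15] min(15,19)*13=195 best=224 → l++
[3,15] min(8,19)*12=96 best=224 → l++
[4,15] min(10,19)*11=110 best=224 → l++
[5,15] min(7,19)*10=70 best=224 → l++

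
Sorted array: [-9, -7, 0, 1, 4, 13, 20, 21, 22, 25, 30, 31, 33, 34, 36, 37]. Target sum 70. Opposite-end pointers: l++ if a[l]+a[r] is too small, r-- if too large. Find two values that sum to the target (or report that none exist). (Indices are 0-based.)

(33, 37)

l=0 r=15: -9+37=28 <70, l++
l=1 r=15: -7+37=30 <70, l++
l=2 r=15: 0+37=37 <70, l++
l=3 r=15: 1+37=38 <70, l++
l=4 r=15: 4+37=41 <70, l++
l=5 r=15: 13+37=50 <70, l++
l=6 r=15: 20+37=57 <70, l++
l=7 r=15: 21+37=58 <70, l++
l=8 r=15: 22+37=59 <70, l++
l=9 r=15: 25+37=62 <70, l++
l=10 r=15: 30+37=67 <70, l++
l=11 r=15: 31+37=68 <70, l++
l=12 r=15: 33+37=70, found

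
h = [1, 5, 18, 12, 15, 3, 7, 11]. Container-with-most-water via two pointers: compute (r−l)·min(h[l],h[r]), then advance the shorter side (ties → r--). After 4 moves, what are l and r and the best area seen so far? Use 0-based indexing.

l=2, r=5, best area=55

[0,7] min(1,11)*7=7 best=7 * → l++
[1,7] min(5,11)*6=30 best=30 * → l++
[2,7] min(18,11)*5=55 best=55 * → r--
[2,6] min(18,7)*4=28 best=55 → r--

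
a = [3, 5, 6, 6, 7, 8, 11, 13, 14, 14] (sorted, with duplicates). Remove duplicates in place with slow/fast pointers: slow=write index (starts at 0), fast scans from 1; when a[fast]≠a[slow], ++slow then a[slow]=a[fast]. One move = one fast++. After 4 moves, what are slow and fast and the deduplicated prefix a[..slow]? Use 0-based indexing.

slow=0 fast=1: a[fast]=5≠a[slow]=3 write a[1]=5, slow++,fast++
slow=1 fast=2: a[fast]=6≠a[slow]=5 write a[2]=6, slow++,fast++
slow=2 fast=3: a[fast]=6=a[slow] dup, fast++
slow=2 fast=4: a[fast]=7≠a[slow]=6 write a[3]=7, slow++,fast++

slow=3, fast=5, prefix=[3, 5, 6, 7]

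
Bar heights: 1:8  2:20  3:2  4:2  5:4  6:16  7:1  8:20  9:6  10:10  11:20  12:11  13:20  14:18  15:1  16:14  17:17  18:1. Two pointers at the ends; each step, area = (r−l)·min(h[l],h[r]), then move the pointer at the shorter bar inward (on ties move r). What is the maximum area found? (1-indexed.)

max area = 255

l=1 r=18: min(8,1)*17=17 best=17 *, r--
l=1 r=17: min(8,17)*16=128 best=128 *, l++
l=2 r=17: min(20,17)*15=255 best=255 *, r--
l=2 r=16: min(20,14)*14=196 best=255, r--
l=2 r=15: min(20,1)*13=13 best=255, r--
l=2 r=14: min(20,18)*12=216 best=255, r--
l=2 r=13: min(20,20)*11=220 best=255, r--
l=2 r=12: min(20,11)*10=110 best=255, r--
l=2 r=11: min(20,20)*9=180 best=255, r--
l=2 r=10: min(20,10)*8=80 best=255, r--
l=2 r=9: min(20,6)*7=42 best=255, r--
l=2 r=8: min(20,20)*6=120 best=255, r--
l=2 r=7: min(20,1)*5=5 best=255, r--
l=2 r=6: min(20,16)*4=64 best=255, r--
l=2 r=5: min(20,4)*3=12 best=255, r--
l=2 r=4: min(20,2)*2=4 best=255, r--
l=2 r=3: min(20,2)*1=2 best=255, r--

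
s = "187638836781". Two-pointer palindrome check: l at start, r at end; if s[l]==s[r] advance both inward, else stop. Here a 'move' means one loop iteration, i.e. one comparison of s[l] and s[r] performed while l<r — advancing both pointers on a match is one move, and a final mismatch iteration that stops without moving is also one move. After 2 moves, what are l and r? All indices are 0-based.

l=2, r=9

l=0 r=11: '1'=='1', l++,r--
l=1 r=10: '8'=='8', l++,r--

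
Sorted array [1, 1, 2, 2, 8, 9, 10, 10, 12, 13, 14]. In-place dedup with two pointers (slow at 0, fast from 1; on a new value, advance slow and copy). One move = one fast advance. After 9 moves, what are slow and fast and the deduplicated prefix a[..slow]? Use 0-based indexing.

(s=0,f=1) a[fast]=1=a[slow] dup → fast++
(s=0,f=2) a[fast]=2≠a[slow]=1 write a[1]=2 → slow++,fast++
(s=1,f=3) a[fast]=2=a[slow] dup → fast++
(s=1,f=4) a[fast]=8≠a[slow]=2 write a[2]=8 → slow++,fast++
(s=2,f=5) a[fast]=9≠a[slow]=8 write a[3]=9 → slow++,fast++
(s=3,f=6) a[fast]=10≠a[slow]=9 write a[4]=10 → slow++,fast++
(s=4,f=7) a[fast]=10=a[slow] dup → fast++
(s=4,f=8) a[fast]=12≠a[slow]=10 write a[5]=12 → slow++,fast++
(s=5,f=9) a[fast]=13≠a[slow]=12 write a[6]=13 → slow++,fast++

slow=6, fast=10, prefix=[1, 2, 8, 9, 10, 12, 13]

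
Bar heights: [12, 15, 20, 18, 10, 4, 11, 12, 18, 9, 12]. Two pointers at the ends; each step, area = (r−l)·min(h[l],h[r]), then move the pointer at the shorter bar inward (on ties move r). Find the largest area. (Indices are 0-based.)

max area = 120

l=0 r=10: min(12,12)*10=120 best=120 *, r--
l=0 r=9: min(12,9)*9=81 best=120, r--
l=0 r=8: min(12,18)*8=96 best=120, l++
l=1 r=8: min(15,18)*7=105 best=120, l++
l=2 r=8: min(20,18)*6=108 best=120, r--
l=2 r=7: min(20,12)*5=60 best=120, r--
l=2 r=6: min(20,11)*4=44 best=120, r--
l=2 r=5: min(20,4)*3=12 best=120, r--
l=2 r=4: min(20,10)*2=20 best=120, r--
l=2 r=3: min(20,18)*1=18 best=120, r--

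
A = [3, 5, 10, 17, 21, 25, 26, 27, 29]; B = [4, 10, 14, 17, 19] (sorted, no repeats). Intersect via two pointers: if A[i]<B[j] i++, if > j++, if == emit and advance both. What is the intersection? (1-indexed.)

[i=1,j=1] 3<4 → i++
[i=2,j=1] 5>4 → j++
[i=2,j=2] 5<10 → i++
[i=3,j=2] 10==10 emit → i++,j++
[i=4,j=3] 17>14 → j++
[i=4,j=4] 17==17 emit → i++,j++
[i=5,j=5] 21>19 → j++

intersection = [10, 17]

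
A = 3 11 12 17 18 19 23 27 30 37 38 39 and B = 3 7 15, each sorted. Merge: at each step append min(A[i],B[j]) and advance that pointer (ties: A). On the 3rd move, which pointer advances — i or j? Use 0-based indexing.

i=0 j=0: A[i]=3<=B[j]=3 take 3, i++
i=1 j=0: A[i]=11>B[j]=3 take 3, j++
i=1 j=1: A[i]=11>B[j]=7 take 7, j++

j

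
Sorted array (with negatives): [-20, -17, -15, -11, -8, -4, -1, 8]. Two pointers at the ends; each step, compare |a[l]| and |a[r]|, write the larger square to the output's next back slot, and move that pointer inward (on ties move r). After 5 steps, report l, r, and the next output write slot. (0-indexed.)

[0,7] |-20|>|8| out[7]=400 → l++
[1,7] |-17|>|8| out[6]=289 → l++
[2,7] |-15|>|8| out[5]=225 → l++
[3,7] |-11|>|8| out[4]=121 → l++
[4,7] |-8|<=|8| out[3]=64 → r--

l=4, r=6, next write slot=2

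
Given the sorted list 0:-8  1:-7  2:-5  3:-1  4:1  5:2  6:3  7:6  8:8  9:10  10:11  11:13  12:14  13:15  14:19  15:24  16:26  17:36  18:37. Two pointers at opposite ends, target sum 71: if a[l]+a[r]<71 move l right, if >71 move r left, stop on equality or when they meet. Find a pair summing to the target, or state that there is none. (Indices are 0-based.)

l=0 r=18: -8+37=29 <71, l++
l=1 r=18: -7+37=30 <71, l++
l=2 r=18: -5+37=32 <71, l++
l=3 r=18: -1+37=36 <71, l++
l=4 r=18: 1+37=38 <71, l++
l=5 r=18: 2+37=39 <71, l++
l=6 r=18: 3+37=40 <71, l++
l=7 r=18: 6+37=43 <71, l++
l=8 r=18: 8+37=45 <71, l++
l=9 r=18: 10+37=47 <71, l++
l=10 r=18: 11+37=48 <71, l++
l=11 r=18: 13+37=50 <71, l++
l=12 r=18: 14+37=51 <71, l++
l=13 r=18: 15+37=52 <71, l++
l=14 r=18: 19+37=56 <71, l++
l=15 r=18: 24+37=61 <71, l++
l=16 r=18: 26+37=63 <71, l++
l=17 r=18: 36+37=73 >71, r--

no pair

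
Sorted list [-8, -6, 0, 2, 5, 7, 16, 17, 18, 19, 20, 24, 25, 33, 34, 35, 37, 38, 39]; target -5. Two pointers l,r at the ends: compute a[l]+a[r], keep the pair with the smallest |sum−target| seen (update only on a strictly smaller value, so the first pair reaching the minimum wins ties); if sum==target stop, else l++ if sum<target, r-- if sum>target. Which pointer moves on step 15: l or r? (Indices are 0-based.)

[0,18] -8+39=31 d=36 * → r--
[0,17] -8+38=30 d=35 * → r--
[0,16] -8+37=29 d=34 * → r--
[0,15] -8+35=27 d=32 * → r--
[0,14] -8+34=26 d=31 * → r--
[0,13] -8+33=25 d=30 * → r--
[0,12] -8+25=17 d=22 * → r--
[0,11] -8+24=16 d=21 * → r--
[0,10] -8+20=12 d=17 * → r--
[0,9] -8+19=11 d=16 * → r--
[0,8] -8+18=10 d=15 * → r--
[0,7] -8+17=9 d=14 * → r--
[0,6] -8+16=8 d=13 * → r--
[0,5] -8+7=-1 d=4 * → r--
[0,4] -8+5=-3 d=2 * → r--

r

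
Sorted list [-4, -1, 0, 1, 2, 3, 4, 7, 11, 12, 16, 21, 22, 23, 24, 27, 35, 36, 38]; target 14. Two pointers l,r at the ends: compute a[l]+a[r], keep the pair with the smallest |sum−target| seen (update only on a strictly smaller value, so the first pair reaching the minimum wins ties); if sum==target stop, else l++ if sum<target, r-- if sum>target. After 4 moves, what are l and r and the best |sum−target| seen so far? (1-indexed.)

l=1, r=15, best |Δ|=9

[1,19] -4+38=34 d=20 * → r--
[1,18] -4+36=32 d=18 * → r--
[1,17] -4+35=31 d=17 * → r--
[1,16] -4+27=23 d=9 * → r--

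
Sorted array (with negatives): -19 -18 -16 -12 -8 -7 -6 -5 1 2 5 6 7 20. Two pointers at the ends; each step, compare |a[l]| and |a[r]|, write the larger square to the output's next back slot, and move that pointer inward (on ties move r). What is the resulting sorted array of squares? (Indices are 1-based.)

[1, 4, 25, 25, 36, 36, 49, 49, 64, 144, 256, 324, 361, 400]

l=1 r=14: |-19|<=|20| out[14]=400, r--
l=1 r=13: |-19|>|7| out[13]=361, l++
l=2 r=13: |-18|>|7| out[12]=324, l++
l=3 r=13: |-16|>|7| out[11]=256, l++
l=4 r=13: |-12|>|7| out[10]=144, l++
l=5 r=13: |-8|>|7| out[9]=64, l++
l=6 r=13: |-7|<=|7| out[8]=49, r--
l=6 r=12: |-7|>|6| out[7]=49, l++
l=7 r=12: |-6|<=|6| out[6]=36, r--
l=7 r=11: |-6|>|5| out[5]=36, l++
l=8 r=11: |-5|<=|5| out[4]=25, r--
l=8 r=10: |-5|>|2| out[3]=25, l++
l=9 r=10: |1|<=|2| out[2]=4, r--
l=9 r=9: |1|<=|1| out[1]=1, r--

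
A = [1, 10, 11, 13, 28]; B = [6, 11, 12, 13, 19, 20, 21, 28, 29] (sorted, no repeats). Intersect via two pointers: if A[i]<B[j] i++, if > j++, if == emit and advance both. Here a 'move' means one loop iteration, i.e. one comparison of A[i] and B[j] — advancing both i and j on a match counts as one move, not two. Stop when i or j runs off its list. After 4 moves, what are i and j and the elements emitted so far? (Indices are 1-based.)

i=4, j=3, emitted=[11]

i=1 j=1: 1<6, i++
i=2 j=1: 10>6, j++
i=2 j=2: 10<11, i++
i=3 j=2: 11==11 emit, i++,j++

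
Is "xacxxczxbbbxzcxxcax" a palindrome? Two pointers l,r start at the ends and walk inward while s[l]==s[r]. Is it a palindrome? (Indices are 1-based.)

palindrome

l=1 r=19: 'x'=='x', l++,r--
l=2 r=18: 'a'=='a', l++,r--
l=3 r=17: 'c'=='c', l++,r--
l=4 r=16: 'x'=='x', l++,r--
l=5 r=15: 'x'=='x', l++,r--
l=6 r=14: 'c'=='c', l++,r--
l=7 r=13: 'z'=='z', l++,r--
l=8 r=12: 'x'=='x', l++,r--
l=9 r=11: 'b'=='b', l++,r--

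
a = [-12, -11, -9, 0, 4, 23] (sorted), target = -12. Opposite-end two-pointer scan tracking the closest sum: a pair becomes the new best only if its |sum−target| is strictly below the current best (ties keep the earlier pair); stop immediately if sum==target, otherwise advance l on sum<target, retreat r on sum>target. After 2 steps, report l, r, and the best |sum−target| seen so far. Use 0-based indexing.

[0,5] -12+23=11 d=23 * → r--
[0,4] -12+4=-8 d=4 * → r--

l=0, r=3, best |Δ|=4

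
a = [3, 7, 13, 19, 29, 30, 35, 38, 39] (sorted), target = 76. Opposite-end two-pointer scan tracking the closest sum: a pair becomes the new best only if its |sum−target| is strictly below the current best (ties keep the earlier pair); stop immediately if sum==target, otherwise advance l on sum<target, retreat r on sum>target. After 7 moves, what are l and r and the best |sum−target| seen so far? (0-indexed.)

[0,8] 3+39=42 d=34 * → l++
[1,8] 7+39=46 d=30 * → l++
[2,8] 13+39=52 d=24 * → l++
[3,8] 19+39=58 d=18 * → l++
[4,8] 29+39=68 d=8 * → l++
[5,8] 30+39=69 d=7 * → l++
[6,8] 35+39=74 d=2 * → l++

l=7, r=8, best |Δ|=2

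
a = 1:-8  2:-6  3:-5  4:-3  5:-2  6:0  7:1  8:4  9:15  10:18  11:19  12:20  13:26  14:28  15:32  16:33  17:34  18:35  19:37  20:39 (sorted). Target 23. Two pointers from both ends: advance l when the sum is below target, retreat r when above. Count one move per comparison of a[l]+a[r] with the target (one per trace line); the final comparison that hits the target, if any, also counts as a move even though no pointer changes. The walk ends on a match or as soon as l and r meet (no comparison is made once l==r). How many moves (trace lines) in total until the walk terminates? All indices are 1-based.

9 moves

[1,20] -8+39=31 >23 → r--
[1,19] -8+37=29 >23 → r--
[1,18] -8+35=27 >23 → r--
[1,17] -8+34=26 >23 → r--
[1,16] -8+33=25 >23 → r--
[1,15] -8+32=24 >23 → r--
[1,14] -8+28=20 <23 → l++
[2,14] -6+28=22 <23 → l++
[3,14] -5+28=23 → found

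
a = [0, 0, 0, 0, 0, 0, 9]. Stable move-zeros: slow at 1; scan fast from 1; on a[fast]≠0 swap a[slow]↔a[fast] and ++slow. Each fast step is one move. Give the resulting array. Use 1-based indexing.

[9, 0, 0, 0, 0, 0, 0]

(s=1,f=1) a[fast]=0 → fast++
(s=1,f=2) a[fast]=0 → fast++
(s=1,f=3) a[fast]=0 → fast++
(s=1,f=4) a[fast]=0 → fast++
(s=1,f=5) a[fast]=0 → fast++
(s=1,f=6) a[fast]=0 → fast++
(s=1,f=7) a[fast]=9≠0 swap→a[1]=9 → slow++,fast++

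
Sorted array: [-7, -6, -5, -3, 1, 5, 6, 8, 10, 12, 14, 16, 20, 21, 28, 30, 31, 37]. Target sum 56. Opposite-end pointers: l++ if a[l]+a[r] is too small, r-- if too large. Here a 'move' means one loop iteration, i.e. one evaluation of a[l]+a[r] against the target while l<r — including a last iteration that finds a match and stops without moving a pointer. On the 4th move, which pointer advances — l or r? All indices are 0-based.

l=0 r=17: -7+37=30 <56, l++
l=1 r=17: -6+37=31 <56, l++
l=2 r=17: -5+37=32 <56, l++
l=3 r=17: -3+37=34 <56, l++

l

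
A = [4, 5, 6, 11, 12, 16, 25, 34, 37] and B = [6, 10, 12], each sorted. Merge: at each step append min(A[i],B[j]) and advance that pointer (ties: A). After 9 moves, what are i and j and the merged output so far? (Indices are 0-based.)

i=6, j=3, merged so far=[4, 5, 6, 6, 10, 11, 12, 12, 16]

i=0 j=0: A[i]=4<=B[j]=6 take 4, i++
i=1 j=0: A[i]=5<=B[j]=6 take 5, i++
i=2 j=0: A[i]=6<=B[j]=6 take 6, i++
i=3 j=0: A[i]=11>B[j]=6 take 6, j++
i=3 j=1: A[i]=11>B[j]=10 take 10, j++
i=3 j=2: A[i]=11<=B[j]=12 take 11, i++
i=4 j=2: A[i]=12<=B[j]=12 take 12, i++
i=5 j=2: A[i]=16>B[j]=12 take 12, j++
i=5 j=3: B done, take A[i]=16, i++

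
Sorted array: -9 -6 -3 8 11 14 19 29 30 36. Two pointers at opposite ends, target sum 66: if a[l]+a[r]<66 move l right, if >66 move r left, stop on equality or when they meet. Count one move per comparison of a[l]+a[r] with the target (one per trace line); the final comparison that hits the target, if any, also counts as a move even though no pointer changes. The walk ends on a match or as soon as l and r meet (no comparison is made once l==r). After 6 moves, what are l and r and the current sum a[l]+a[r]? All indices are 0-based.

[0,9] -9+36=27 <66 → l++
[1,9] -6+36=30 <66 → l++
[2,9] -3+36=33 <66 → l++
[3,9] 8+36=44 <66 → l++
[4,9] 11+36=47 <66 → l++
[5,9] 14+36=50 <66 → l++

l=6, r=9, sum=55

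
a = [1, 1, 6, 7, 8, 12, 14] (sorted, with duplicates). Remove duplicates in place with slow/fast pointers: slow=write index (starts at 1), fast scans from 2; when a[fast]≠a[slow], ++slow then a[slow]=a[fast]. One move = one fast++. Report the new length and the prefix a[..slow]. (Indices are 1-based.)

length 6; prefix = [1, 6, 7, 8, 12, 14]

(s=1,f=2) a[fast]=1=a[slow] dup → fast++
(s=1,f=3) a[fast]=6≠a[slow]=1 write a[2]=6 → slow++,fast++
(s=2,f=4) a[fast]=7≠a[slow]=6 write a[3]=7 → slow++,fast++
(s=3,f=5) a[fast]=8≠a[slow]=7 write a[4]=8 → slow++,fast++
(s=4,f=6) a[fast]=12≠a[slow]=8 write a[5]=12 → slow++,fast++
(s=5,f=7) a[fast]=14≠a[slow]=12 write a[6]=14 → slow++,fast++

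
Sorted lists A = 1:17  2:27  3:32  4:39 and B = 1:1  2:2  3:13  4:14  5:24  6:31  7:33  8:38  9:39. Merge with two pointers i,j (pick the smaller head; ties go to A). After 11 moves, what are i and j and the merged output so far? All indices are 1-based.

i=1 j=1: A[i]=17>B[j]=1 take 1, j++
i=1 j=2: A[i]=17>B[j]=2 take 2, j++
i=1 j=3: A[i]=17>B[j]=13 take 13, j++
i=1 j=4: A[i]=17>B[j]=14 take 14, j++
i=1 j=5: A[i]=17<=B[j]=24 take 17, i++
i=2 j=5: A[i]=27>B[j]=24 take 24, j++
i=2 j=6: A[i]=27<=B[j]=31 take 27, i++
i=3 j=6: A[i]=32>B[j]=31 take 31, j++
i=3 j=7: A[i]=32<=B[j]=33 take 32, i++
i=4 j=7: A[i]=39>B[j]=33 take 33, j++
i=4 j=8: A[i]=39>B[j]=38 take 38, j++

i=4, j=9, merged so far=[1, 2, 13, 14, 17, 24, 27, 31, 32, 33, 38]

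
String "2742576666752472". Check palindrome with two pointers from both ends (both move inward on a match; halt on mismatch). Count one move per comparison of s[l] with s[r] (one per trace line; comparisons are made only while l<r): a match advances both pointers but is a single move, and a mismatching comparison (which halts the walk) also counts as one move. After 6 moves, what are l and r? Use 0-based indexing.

l=6, r=9

l=0 r=15: '2'=='2', l++,r--
l=1 r=14: '7'=='7', l++,r--
l=2 r=13: '4'=='4', l++,r--
l=3 r=12: '2'=='2', l++,r--
l=4 r=11: '5'=='5', l++,r--
l=5 r=10: '7'=='7', l++,r--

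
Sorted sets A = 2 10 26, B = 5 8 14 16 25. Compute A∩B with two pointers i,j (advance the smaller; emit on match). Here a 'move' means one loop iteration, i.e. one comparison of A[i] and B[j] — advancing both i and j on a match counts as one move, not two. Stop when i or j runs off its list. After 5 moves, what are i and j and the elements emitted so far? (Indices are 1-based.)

i=3, j=4, emitted=[]

i=1 j=1: 2<5, i++
i=2 j=1: 10>5, j++
i=2 j=2: 10>8, j++
i=2 j=3: 10<14, i++
i=3 j=3: 26>14, j++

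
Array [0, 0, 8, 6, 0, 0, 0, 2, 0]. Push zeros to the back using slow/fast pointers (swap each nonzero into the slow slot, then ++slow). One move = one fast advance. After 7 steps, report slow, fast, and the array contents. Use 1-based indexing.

slow=1 fast=1: a[fast]=0, fast++
slow=1 fast=2: a[fast]=0, fast++
slow=1 fast=3: a[fast]=8≠0 swap→a[1]=8, slow++,fast++
slow=2 fast=4: a[fast]=6≠0 swap→a[2]=6, slow++,fast++
slow=3 fast=5: a[fast]=0, fast++
slow=3 fast=6: a[fast]=0, fast++
slow=3 fast=7: a[fast]=0, fast++

slow=3, fast=8, a=[8, 6, 0, 0, 0, 0, 0, 2, 0]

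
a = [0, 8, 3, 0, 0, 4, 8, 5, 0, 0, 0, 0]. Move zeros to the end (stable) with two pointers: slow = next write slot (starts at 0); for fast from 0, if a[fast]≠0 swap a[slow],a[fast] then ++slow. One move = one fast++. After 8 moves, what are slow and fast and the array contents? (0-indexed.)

slow=5, fast=8, a=[8, 3, 4, 8, 5, 0, 0, 0, 0, 0, 0, 0]

(s=0,f=0) a[fast]=0 → fast++
(s=0,f=1) a[fast]=8≠0 swap→a[0]=8 → slow++,fast++
(s=1,f=2) a[fast]=3≠0 swap→a[1]=3 → slow++,fast++
(s=2,f=3) a[fast]=0 → fast++
(s=2,f=4) a[fast]=0 → fast++
(s=2,f=5) a[fast]=4≠0 swap→a[2]=4 → slow++,fast++
(s=3,f=6) a[fast]=8≠0 swap→a[3]=8 → slow++,fast++
(s=4,f=7) a[fast]=5≠0 swap→a[4]=5 → slow++,fast++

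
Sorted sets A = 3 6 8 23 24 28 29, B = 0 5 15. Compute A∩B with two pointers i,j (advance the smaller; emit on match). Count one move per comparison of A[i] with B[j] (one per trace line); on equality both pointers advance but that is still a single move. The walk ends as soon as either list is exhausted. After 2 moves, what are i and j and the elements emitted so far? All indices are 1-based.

i=2, j=2, emitted=[]

[i=1,j=1] 3>0 → j++
[i=1,j=2] 3<5 → i++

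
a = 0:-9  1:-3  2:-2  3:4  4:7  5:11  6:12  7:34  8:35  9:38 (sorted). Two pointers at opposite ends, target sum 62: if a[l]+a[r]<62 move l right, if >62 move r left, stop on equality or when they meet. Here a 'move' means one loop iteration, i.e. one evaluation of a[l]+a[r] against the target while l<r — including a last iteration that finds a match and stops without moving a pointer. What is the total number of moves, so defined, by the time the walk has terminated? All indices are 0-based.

9 moves

[0,9] -9+38=29 <62 → l++
[1,9] -3+38=35 <62 → l++
[2,9] -2+38=36 <62 → l++
[3,9] 4+38=42 <62 → l++
[4,9] 7+38=45 <62 → l++
[5,9] 11+38=49 <62 → l++
[6,9] 12+38=50 <62 → l++
[7,9] 34+38=72 >62 → r--
[7,8] 34+35=69 >62 → r--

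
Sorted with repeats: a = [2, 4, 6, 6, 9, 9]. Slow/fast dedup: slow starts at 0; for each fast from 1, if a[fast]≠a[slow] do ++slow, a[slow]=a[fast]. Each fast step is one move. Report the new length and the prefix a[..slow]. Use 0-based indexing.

(s=0,f=1) a[fast]=4≠a[slow]=2 write a[1]=4 → slow++,fast++
(s=1,f=2) a[fast]=6≠a[slow]=4 write a[2]=6 → slow++,fast++
(s=2,f=3) a[fast]=6=a[slow] dup → fast++
(s=2,f=4) a[fast]=9≠a[slow]=6 write a[3]=9 → slow++,fast++
(s=3,f=5) a[fast]=9=a[slow] dup → fast++

length 4; prefix = [2, 4, 6, 9]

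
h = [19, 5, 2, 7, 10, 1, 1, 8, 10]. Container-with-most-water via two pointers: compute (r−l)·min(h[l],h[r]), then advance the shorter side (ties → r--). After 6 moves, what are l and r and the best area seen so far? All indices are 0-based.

l=0, r=2, best area=80

l=0 r=8: min(19,10)*8=80 best=80 *, r--
l=0 r=7: min(19,8)*7=56 best=80, r--
l=0 r=6: min(19,1)*6=6 best=80, r--
l=0 r=5: min(19,1)*5=5 best=80, r--
l=0 r=4: min(19,10)*4=40 best=80, r--
l=0 r=3: min(19,7)*3=21 best=80, r--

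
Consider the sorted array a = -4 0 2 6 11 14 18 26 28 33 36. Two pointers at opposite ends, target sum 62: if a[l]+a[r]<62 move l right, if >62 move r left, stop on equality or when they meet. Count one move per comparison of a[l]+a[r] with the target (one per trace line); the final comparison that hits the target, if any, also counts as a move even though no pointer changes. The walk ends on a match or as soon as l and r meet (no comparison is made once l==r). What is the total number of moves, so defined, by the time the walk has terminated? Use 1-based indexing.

l=1 r=11: -4+36=32 <62, l++
l=2 r=11: 0+36=36 <62, l++
l=3 r=11: 2+36=38 <62, l++
l=4 r=11: 6+36=42 <62, l++
l=5 r=11: 11+36=47 <62, l++
l=6 r=11: 14+36=50 <62, l++
l=7 r=11: 18+36=54 <62, l++
l=8 r=11: 26+36=62, found

8 moves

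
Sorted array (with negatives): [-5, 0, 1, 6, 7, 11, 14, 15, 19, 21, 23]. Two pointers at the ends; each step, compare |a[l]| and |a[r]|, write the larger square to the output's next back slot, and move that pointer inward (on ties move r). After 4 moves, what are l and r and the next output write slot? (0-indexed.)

l=0, r=6, next write slot=6

[0,10] |-5|<=|23| out[10]=529 → r--
[0,9] |-5|<=|21| out[9]=441 → r--
[0,8] |-5|<=|19| out[8]=361 → r--
[0,7] |-5|<=|15| out[7]=225 → r--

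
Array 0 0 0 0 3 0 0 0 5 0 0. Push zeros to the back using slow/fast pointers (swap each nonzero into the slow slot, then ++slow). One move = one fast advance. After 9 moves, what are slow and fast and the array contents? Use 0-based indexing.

slow=2, fast=9, a=[3, 5, 0, 0, 0, 0, 0, 0, 0, 0, 0]

slow=0 fast=0: a[fast]=0, fast++
slow=0 fast=1: a[fast]=0, fast++
slow=0 fast=2: a[fast]=0, fast++
slow=0 fast=3: a[fast]=0, fast++
slow=0 fast=4: a[fast]=3≠0 swap→a[0]=3, slow++,fast++
slow=1 fast=5: a[fast]=0, fast++
slow=1 fast=6: a[fast]=0, fast++
slow=1 fast=7: a[fast]=0, fast++
slow=1 fast=8: a[fast]=5≠0 swap→a[1]=5, slow++,fast++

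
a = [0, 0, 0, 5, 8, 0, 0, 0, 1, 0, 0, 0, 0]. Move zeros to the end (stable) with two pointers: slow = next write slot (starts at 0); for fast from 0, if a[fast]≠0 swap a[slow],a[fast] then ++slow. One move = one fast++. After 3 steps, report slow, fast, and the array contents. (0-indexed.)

(s=0,f=0) a[fast]=0 → fast++
(s=0,f=1) a[fast]=0 → fast++
(s=0,f=2) a[fast]=0 → fast++

slow=0, fast=3, a=[0, 0, 0, 5, 8, 0, 0, 0, 1, 0, 0, 0, 0]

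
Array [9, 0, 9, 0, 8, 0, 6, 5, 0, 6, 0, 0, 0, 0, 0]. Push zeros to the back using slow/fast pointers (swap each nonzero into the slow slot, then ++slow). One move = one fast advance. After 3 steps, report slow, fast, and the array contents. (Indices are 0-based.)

slow=2, fast=3, a=[9, 9, 0, 0, 8, 0, 6, 5, 0, 6, 0, 0, 0, 0, 0]

slow=0 fast=0: a[fast]=9≠0 swap→a[0]=9, slow++,fast++
slow=1 fast=1: a[fast]=0, fast++
slow=1 fast=2: a[fast]=9≠0 swap→a[1]=9, slow++,fast++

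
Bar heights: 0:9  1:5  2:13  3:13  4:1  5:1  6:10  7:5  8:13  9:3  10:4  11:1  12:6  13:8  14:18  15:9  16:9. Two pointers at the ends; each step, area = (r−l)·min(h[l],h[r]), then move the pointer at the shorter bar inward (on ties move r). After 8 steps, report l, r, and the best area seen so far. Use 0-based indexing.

l=0 r=16: min(9,9)*16=144 best=144 *, r--
l=0 r=15: min(9,9)*15=135 best=144, r--
l=0 r=14: min(9,18)*14=126 best=144, l++
l=1 r=14: min(5,18)*13=65 best=144, l++
l=2 r=14: min(13,18)*12=156 best=156 *, l++
l=3 r=14: min(13,18)*11=143 best=156, l++
l=4 r=14: min(1,18)*10=10 best=156, l++
l=5 r=14: min(1,18)*9=9 best=156, l++

l=6, r=14, best area=156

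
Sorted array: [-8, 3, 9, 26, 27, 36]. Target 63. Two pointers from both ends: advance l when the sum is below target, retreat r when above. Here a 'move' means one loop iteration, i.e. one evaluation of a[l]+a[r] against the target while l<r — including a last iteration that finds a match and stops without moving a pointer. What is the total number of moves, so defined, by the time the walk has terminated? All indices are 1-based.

l=1 r=6: -8+36=28 <63, l++
l=2 r=6: 3+36=39 <63, l++
l=3 r=6: 9+36=45 <63, l++
l=4 r=6: 26+36=62 <63, l++
l=5 r=6: 27+36=63, found

5 moves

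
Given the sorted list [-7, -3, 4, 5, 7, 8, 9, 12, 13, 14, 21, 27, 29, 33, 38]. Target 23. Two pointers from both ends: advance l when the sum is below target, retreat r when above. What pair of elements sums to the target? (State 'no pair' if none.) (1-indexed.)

(9, 14)

l=1 r=15: -7+38=31 >23, r--
l=1 r=14: -7+33=26 >23, r--
l=1 r=13: -7+29=22 <23, l++
l=2 r=13: -3+29=26 >23, r--
l=2 r=12: -3+27=24 >23, r--
l=2 r=11: -3+21=18 <23, l++
l=3 r=11: 4+21=25 >23, r--
l=3 r=10: 4+14=18 <23, l++
l=4 r=10: 5+14=19 <23, l++
l=5 r=10: 7+14=21 <23, l++
l=6 r=10: 8+14=22 <23, l++
l=7 r=10: 9+14=23, found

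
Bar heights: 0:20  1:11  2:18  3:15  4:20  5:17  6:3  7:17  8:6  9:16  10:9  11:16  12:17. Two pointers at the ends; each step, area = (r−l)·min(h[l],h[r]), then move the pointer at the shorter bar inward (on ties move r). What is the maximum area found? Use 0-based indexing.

l=0 r=12: min(20,17)*12=204 best=204 *, r--
l=0 r=11: min(20,16)*11=176 best=204, r--
l=0 r=10: min(20,9)*10=90 best=204, r--
l=0 r=9: min(20,16)*9=144 best=204, r--
l=0 r=8: min(20,6)*8=48 best=204, r--
l=0 r=7: min(20,17)*7=119 best=204, r--
l=0 r=6: min(20,3)*6=18 best=204, r--
l=0 r=5: min(20,17)*5=85 best=204, r--
l=0 r=4: min(20,20)*4=80 best=204, r--
l=0 r=3: min(20,15)*3=45 best=204, r--
l=0 r=2: min(20,18)*2=36 best=204, r--
l=0 r=1: min(20,11)*1=11 best=204, r--

max area = 204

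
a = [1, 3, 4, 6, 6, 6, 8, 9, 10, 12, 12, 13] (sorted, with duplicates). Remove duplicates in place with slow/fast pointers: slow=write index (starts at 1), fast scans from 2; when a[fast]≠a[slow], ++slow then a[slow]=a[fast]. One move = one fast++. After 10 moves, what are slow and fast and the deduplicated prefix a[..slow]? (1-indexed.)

slow=8, fast=12, prefix=[1, 3, 4, 6, 8, 9, 10, 12]

(s=1,f=2) a[fast]=3≠a[slow]=1 write a[2]=3 → slow++,fast++
(s=2,f=3) a[fast]=4≠a[slow]=3 write a[3]=4 → slow++,fast++
(s=3,f=4) a[fast]=6≠a[slow]=4 write a[4]=6 → slow++,fast++
(s=4,f=5) a[fast]=6=a[slow] dup → fast++
(s=4,f=6) a[fast]=6=a[slow] dup → fast++
(s=4,f=7) a[fast]=8≠a[slow]=6 write a[5]=8 → slow++,fast++
(s=5,f=8) a[fast]=9≠a[slow]=8 write a[6]=9 → slow++,fast++
(s=6,f=9) a[fast]=10≠a[slow]=9 write a[7]=10 → slow++,fast++
(s=7,f=10) a[fast]=12≠a[slow]=10 write a[8]=12 → slow++,fast++
(s=8,f=11) a[fast]=12=a[slow] dup → fast++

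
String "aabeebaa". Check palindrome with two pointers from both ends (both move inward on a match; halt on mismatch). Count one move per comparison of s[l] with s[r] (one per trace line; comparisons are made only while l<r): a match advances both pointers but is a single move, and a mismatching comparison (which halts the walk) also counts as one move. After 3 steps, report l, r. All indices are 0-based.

l=0 r=7: 'a'=='a', l++,r--
l=1 r=6: 'a'=='a', l++,r--
l=2 r=5: 'b'=='b', l++,r--

l=3, r=4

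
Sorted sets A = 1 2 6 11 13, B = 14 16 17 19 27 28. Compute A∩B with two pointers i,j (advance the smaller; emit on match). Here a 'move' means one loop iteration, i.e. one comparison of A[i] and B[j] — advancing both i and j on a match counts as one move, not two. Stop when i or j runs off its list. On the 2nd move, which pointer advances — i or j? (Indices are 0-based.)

i

i=0 j=0: 1<14, i++
i=1 j=0: 2<14, i++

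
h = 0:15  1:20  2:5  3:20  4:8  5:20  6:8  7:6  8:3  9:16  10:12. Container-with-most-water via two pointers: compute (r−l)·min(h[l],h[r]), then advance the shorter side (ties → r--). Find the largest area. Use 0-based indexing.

[0,10] min(15,12)*10=120 best=120 * → r--
[0,9] min(15,16)*9=135 best=135 * → l++
[1,9] min(20,16)*8=128 best=135 → r--
[1,8] min(20,3)*7=21 best=135 → r--
[1,7] min(20,6)*6=36 best=135 → r--
[1,6] min(20,8)*5=40 best=135 → r--
[1,5] min(20,20)*4=80 best=135 → r--
[1,4] min(20,8)*3=24 best=135 → r--
[1,3] min(20,20)*2=40 best=135 → r--
[1,2] min(20,5)*1=5 best=135 → r--

max area = 135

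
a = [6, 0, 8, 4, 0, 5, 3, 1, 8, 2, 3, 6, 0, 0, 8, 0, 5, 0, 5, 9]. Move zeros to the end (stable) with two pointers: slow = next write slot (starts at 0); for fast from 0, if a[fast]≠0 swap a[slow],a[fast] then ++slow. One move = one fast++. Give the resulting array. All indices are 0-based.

slow=0 fast=0: a[fast]=6≠0 swap→a[0]=6, slow++,fast++
slow=1 fast=1: a[fast]=0, fast++
slow=1 fast=2: a[fast]=8≠0 swap→a[1]=8, slow++,fast++
slow=2 fast=3: a[fast]=4≠0 swap→a[2]=4, slow++,fast++
slow=3 fast=4: a[fast]=0, fast++
slow=3 fast=5: a[fast]=5≠0 swap→a[3]=5, slow++,fast++
slow=4 fast=6: a[fast]=3≠0 swap→a[4]=3, slow++,fast++
slow=5 fast=7: a[fast]=1≠0 swap→a[5]=1, slow++,fast++
slow=6 fast=8: a[fast]=8≠0 swap→a[6]=8, slow++,fast++
slow=7 fast=9: a[fast]=2≠0 swap→a[7]=2, slow++,fast++
slow=8 fast=10: a[fast]=3≠0 swap→a[8]=3, slow++,fast++
slow=9 fast=11: a[fast]=6≠0 swap→a[9]=6, slow++,fast++
slow=10 fast=12: a[fast]=0, fast++
slow=10 fast=13: a[fast]=0, fast++
slow=10 fast=14: a[fast]=8≠0 swap→a[10]=8, slow++,fast++
slow=11 fast=15: a[fast]=0, fast++
slow=11 fast=16: a[fast]=5≠0 swap→a[11]=5, slow++,fast++
slow=12 fast=17: a[fast]=0, fast++
slow=12 fast=18: a[fast]=5≠0 swap→a[12]=5, slow++,fast++
slow=13 fast=19: a[fast]=9≠0 swap→a[13]=9, slow++,fast++

[6, 8, 4, 5, 3, 1, 8, 2, 3, 6, 8, 5, 5, 9, 0, 0, 0, 0, 0, 0]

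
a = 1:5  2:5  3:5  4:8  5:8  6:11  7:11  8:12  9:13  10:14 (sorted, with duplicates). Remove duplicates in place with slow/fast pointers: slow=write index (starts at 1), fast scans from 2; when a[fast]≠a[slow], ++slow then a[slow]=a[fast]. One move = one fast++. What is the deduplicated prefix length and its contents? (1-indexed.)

(s=1,f=2) a[fast]=5=a[slow] dup → fast++
(s=1,f=3) a[fast]=5=a[slow] dup → fast++
(s=1,f=4) a[fast]=8≠a[slow]=5 write a[2]=8 → slow++,fast++
(s=2,f=5) a[fast]=8=a[slow] dup → fast++
(s=2,f=6) a[fast]=11≠a[slow]=8 write a[3]=11 → slow++,fast++
(s=3,f=7) a[fast]=11=a[slow] dup → fast++
(s=3,f=8) a[fast]=12≠a[slow]=11 write a[4]=12 → slow++,fast++
(s=4,f=9) a[fast]=13≠a[slow]=12 write a[5]=13 → slow++,fast++
(s=5,f=10) a[fast]=14≠a[slow]=13 write a[6]=14 → slow++,fast++

length 6; prefix = [5, 8, 11, 12, 13, 14]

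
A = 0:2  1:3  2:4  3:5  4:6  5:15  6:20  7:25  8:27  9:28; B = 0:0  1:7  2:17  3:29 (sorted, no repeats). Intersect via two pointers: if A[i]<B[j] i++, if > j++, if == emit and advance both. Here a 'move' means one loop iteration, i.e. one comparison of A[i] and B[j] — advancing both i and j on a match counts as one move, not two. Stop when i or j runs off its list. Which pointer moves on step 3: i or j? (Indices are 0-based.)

i

[i=0,j=0] 2>0 → j++
[i=0,j=1] 2<7 → i++
[i=1,j=1] 3<7 → i++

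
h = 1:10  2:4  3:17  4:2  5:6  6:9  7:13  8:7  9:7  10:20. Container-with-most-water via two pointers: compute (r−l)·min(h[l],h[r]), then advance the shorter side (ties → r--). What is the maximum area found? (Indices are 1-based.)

max area = 119

l=1 r=10: min(10,20)*9=90 best=90 *, l++
l=2 r=10: min(4,20)*8=32 best=90, l++
l=3 r=10: min(17,20)*7=119 best=119 *, l++
l=4 r=10: min(2,20)*6=12 best=119, l++
l=5 r=10: min(6,20)*5=30 best=119, l++
l=6 r=10: min(9,20)*4=36 best=119, l++
l=7 r=10: min(13,20)*3=39 best=119, l++
l=8 r=10: min(7,20)*2=14 best=119, l++
l=9 r=10: min(7,20)*1=7 best=119, l++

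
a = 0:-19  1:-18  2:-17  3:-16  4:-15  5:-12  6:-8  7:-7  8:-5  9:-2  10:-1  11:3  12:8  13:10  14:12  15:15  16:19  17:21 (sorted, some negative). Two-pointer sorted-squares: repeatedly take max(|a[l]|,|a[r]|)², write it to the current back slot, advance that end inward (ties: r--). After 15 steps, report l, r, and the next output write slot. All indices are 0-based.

l=9, r=11, next write slot=2

l=0 r=17: |-19|<=|21| out[17]=441, r--
l=0 r=16: |-19|<=|19| out[16]=361, r--
l=0 r=15: |-19|>|15| out[15]=361, l++
l=1 r=15: |-18|>|15| out[14]=324, l++
l=2 r=15: |-17|>|15| out[13]=289, l++
l=3 r=15: |-16|>|15| out[12]=256, l++
l=4 r=15: |-15|<=|15| out[11]=225, r--
l=4 r=14: |-15|>|12| out[10]=225, l++
l=5 r=14: |-12|<=|12| out[9]=144, r--
l=5 r=13: |-12|>|10| out[8]=144, l++
l=6 r=13: |-8|<=|10| out[7]=100, r--
l=6 r=12: |-8|<=|8| out[6]=64, r--
l=6 r=11: |-8|>|3| out[5]=64, l++
l=7 r=11: |-7|>|3| out[4]=49, l++
l=8 r=11: |-5|>|3| out[3]=25, l++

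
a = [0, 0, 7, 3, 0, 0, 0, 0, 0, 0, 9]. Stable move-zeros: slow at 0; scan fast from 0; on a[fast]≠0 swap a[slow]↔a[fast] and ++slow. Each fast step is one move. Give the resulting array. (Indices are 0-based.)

(s=0,f=0) a[fast]=0 → fast++
(s=0,f=1) a[fast]=0 → fast++
(s=0,f=2) a[fast]=7≠0 swap→a[0]=7 → slow++,fast++
(s=1,f=3) a[fast]=3≠0 swap→a[1]=3 → slow++,fast++
(s=2,f=4) a[fast]=0 → fast++
(s=2,f=5) a[fast]=0 → fast++
(s=2,f=6) a[fast]=0 → fast++
(s=2,f=7) a[fast]=0 → fast++
(s=2,f=8) a[fast]=0 → fast++
(s=2,f=9) a[fast]=0 → fast++
(s=2,f=10) a[fast]=9≠0 swap→a[2]=9 → slow++,fast++

[7, 3, 9, 0, 0, 0, 0, 0, 0, 0, 0]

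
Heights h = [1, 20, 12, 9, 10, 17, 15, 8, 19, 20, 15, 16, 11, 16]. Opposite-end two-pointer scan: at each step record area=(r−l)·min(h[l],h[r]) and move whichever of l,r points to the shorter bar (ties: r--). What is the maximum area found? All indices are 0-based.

max area = 192

[0,13] min(1,16)*13=13 best=13 * → l++
[1,13] min(20,16)*12=192 best=192 * → r--
[1,12] min(20,11)*11=121 best=192 → r--
[1,11] min(20,16)*10=160 best=192 → r--
[1,10] min(20,15)*9=135 best=192 → r--
[1,9] min(20,20)*8=160 best=192 → r--
[1,8] min(20,19)*7=133 best=192 → r--
[1,7] min(20,8)*6=48 best=192 → r--
[1,6] min(20,15)*5=75 best=192 → r--
[1,5] min(20,17)*4=68 best=192 → r--
[1,4] min(20,10)*3=30 best=192 → r--
[1,3] min(20,9)*2=18 best=192 → r--
[1,2] min(20,12)*1=12 best=192 → r--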